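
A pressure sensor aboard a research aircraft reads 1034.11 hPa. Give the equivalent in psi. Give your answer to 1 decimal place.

1 hPa = 0.0145038 psi, so 1034.11 × 0.0145038 = 15.0 psi.

15.0 psi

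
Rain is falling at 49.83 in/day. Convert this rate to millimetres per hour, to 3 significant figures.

52.7 mm/hour

49.83 in/day × 25.4 mm/in × 0.0416667 day/hour = 52.7 mm/hour.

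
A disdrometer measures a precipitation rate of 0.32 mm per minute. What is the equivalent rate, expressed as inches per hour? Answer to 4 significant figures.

0.7559 in/hour

0.32 mm/minute × 0.0393701 in/mm × 60 minute/hour = 0.7559 in/hour.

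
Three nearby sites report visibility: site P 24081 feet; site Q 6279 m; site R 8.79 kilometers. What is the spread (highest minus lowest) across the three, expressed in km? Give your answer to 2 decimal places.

site P: 24081 ft = 7.3399 km.
site Q: 6279 m = 6.2790 km.
Spread: 8.7900 − 6.2790 = 2.51 km.

2.51 km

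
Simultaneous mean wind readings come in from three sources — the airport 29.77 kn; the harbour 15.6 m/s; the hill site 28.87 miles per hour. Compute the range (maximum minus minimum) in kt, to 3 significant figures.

5.24 kt

the harbour: 15.6 m/s = 30.3240 kt.
the hill site: 28.87 mph = 25.0873 kt.
Spread: 30.3240 − 25.0873 = 5.24 kt.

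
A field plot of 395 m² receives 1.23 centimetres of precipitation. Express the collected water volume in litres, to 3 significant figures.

4860 litres

Depth: 1.23 cm × 10 = 12.3 mm.
1 mm over 1 m² is 1 L, so volume = 12.3 × 395 = 4858.5 L ≈ 4860 L.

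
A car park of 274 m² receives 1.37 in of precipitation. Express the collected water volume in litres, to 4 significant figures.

9535 litres

Depth: 1.37 in × 25.4 = 34.798 mm.
1 mm over 1 m² is 1 L, so volume = 34.798 × 274 = 9534.652 L ≈ 9535 L.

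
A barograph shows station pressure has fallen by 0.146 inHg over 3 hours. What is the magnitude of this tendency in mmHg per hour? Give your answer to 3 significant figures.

1.24 mmHg per hour

0.146 inHg / 3 h × 25.4 mmHg/inHg = 1.24 mmHg/h.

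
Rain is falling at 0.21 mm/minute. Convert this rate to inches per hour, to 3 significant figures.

0.21 mm/minute × 0.0393701 in/mm × 60 minute/hour = 0.496 in/hour.

0.496 in/hour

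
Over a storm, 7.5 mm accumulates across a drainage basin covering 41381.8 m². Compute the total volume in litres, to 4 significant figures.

1 mm over 1 m² is 1 L, so volume = 7.5 × 41381.8 = 310363.5 L ≈ 310400 L.

310400 litres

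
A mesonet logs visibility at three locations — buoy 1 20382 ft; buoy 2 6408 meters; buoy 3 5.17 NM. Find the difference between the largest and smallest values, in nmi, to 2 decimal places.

1.82 nmi

buoy 1: 20382 ft = 3.3544 nmi.
buoy 2: 6408 m = 3.4600 nmi.
Spread: 5.1700 − 3.3544 = 1.82 nmi.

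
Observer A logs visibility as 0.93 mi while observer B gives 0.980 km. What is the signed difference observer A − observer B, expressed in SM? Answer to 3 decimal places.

observer B: 0.980 km = 0.60894 SM.
Difference: 0.93000 − 0.60894 = 0.321 SM.

0.321 SM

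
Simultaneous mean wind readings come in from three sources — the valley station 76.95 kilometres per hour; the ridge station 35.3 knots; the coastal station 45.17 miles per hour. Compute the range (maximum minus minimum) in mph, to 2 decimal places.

the valley station: 76.95 km/h = 47.8145 mph.
the ridge station: 35.3 kt = 40.6225 mph.
Spread: 47.8145 − 40.6225 = 7.19 mph.

7.19 mph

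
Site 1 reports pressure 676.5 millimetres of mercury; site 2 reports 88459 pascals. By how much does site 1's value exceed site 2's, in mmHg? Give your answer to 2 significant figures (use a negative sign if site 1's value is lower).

13 mmHg

site 2: 88459 Pa = 663.50 mmHg.
Difference: 676.50 − 663.50 = 13 mmHg.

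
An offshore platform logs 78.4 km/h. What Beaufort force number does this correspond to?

78.4 km/h = 21.8 m/s, which is Beaufort 9 (strong gale, 20.8–24.4 m/s).

Beaufort force 9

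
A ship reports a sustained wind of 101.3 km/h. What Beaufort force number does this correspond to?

101.3 km/h = 28.1 m/s, which is Beaufort 10 (storm, 24.5–28.4 m/s).

Beaufort force 10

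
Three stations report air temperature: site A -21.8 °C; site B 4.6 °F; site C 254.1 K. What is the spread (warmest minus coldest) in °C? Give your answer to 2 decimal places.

6.58 °C

site B: 4.6 °F = -15.222 °C.
site C: 254.1 K = -19.050 °C.
Spread: (-15.222) − (-21.800) = 6.578 °C.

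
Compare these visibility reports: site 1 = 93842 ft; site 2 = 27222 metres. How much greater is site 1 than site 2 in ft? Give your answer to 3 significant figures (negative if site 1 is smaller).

4530 ft

site 2: 27222 m = 89311.02 ft.
Difference: 93842.00 − 89311.02 = 4530 ft.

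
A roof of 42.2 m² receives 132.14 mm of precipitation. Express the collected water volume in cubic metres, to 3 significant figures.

5.58 cubic metres

1 mm over 1 m² is 1 L, so volume = 132.14 × 42.2 = 5576.308 L = 5.58 m³.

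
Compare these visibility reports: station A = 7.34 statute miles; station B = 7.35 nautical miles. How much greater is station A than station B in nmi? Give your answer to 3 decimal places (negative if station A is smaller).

station A: 7.34 SM = 6.37829 nmi.
Difference: 6.37829 − 7.35000 = -0.972 nmi.

-0.972 nmi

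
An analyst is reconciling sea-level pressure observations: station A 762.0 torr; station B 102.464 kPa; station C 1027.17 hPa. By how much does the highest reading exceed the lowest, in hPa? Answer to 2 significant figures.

station A: 762.0 mmHg = 1015.92 hPa.
station B: 102.464 kPa = 1024.64 hPa.
Spread: 1027.17 − 1015.92 = 11 hPa.

11 hPa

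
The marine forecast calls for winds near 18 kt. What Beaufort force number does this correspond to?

Beaufort force 5

18 kt lies in the Beaufort 5 band (fresh breeze, 17–21 kt).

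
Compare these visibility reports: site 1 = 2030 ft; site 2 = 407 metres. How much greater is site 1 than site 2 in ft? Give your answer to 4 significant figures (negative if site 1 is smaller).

694.7 ft

site 2: 407 m = 1335.302 ft.
Difference: 2030.000 − 1335.302 = 694.7 ft.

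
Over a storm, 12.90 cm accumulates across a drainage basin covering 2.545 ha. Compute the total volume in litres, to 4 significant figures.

3283000 litres

Depth: 12.90 cm × 10 = 129 mm.
Area: 2.545 ha = 25450 m².
1 mm over 1 m² is 1 L, so volume = 129 × 25450 = 3283050 L ≈ 3283000 L.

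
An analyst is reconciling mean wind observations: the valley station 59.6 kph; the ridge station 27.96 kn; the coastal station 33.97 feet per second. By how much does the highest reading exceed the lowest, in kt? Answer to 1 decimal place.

12.1 kt

the valley station: 59.6 km/h = 32.181 kt.
the coastal station: 33.97 ft/s = 20.127 kt.
Spread: 32.181 − 20.127 = 12.1 kt.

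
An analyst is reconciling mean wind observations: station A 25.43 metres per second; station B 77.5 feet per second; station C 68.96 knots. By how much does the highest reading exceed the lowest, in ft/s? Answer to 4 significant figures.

station A: 25.43 m/s = 83.4318 ft/s.
station C: 68.96 kt = 116.3914 ft/s.
Spread: 116.3914 − 77.5000 = 38.89 ft/s.

38.89 ft/s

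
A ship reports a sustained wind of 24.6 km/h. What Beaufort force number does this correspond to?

24.6 km/h = 6.8 m/s, which is Beaufort 4 (moderate breeze, 5.5–7.9 m/s).

Beaufort force 4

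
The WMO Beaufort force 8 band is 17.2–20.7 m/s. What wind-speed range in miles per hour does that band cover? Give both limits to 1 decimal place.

17.2–20.7 m/s × 2.237 = 38.5–46.3 mph.

38.5 to 46.3 mph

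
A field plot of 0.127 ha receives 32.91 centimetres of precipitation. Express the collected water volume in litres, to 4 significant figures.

418000 litres

Depth: 32.91 cm × 10 = 329.1 mm.
Area: 0.127 ha = 1270 m².
1 mm over 1 m² is 1 L, so volume = 329.1 × 1270 = 417957 L ≈ 418000 L.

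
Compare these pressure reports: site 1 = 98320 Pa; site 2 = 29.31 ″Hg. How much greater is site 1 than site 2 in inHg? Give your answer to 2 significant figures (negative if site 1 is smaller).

site 1: 98320 Pa = 29.0339 inHg.
Difference: 29.0339 − 29.3100 = -0.28 inHg.

-0.28 inHg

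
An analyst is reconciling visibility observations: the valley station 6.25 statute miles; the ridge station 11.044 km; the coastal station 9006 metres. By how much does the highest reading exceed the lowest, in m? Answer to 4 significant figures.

the valley station: 6.25 SM = 10058.40 m.
the ridge station: 11.044 km = 11044.00 m.
Spread: 11044.00 − 9006.00 = 2038 m.

2038 m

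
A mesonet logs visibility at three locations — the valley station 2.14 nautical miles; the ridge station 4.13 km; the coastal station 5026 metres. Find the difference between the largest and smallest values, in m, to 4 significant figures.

1063 m

the valley station: 2.14 nmi = 3963.28 m.
the ridge station: 4.13 km = 4130.00 m.
Spread: 5026.00 − 3963.28 = 1063 m.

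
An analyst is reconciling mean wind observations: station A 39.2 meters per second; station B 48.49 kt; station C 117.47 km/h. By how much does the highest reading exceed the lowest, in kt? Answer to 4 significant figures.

station A: 39.2 m/s = 76.1987 kt.
station C: 117.47 km/h = 63.4287 kt.
Spread: 76.1987 − 48.4900 = 27.71 kt.

27.71 kt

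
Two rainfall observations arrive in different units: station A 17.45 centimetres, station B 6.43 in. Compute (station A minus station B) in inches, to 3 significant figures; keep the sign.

station A: 17.45 cm = 6.87008 in.
Difference: 6.87008 − 6.43000 = 0.440 in.

0.440 in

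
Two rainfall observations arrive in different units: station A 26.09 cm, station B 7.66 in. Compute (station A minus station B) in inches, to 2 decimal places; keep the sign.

2.61 in

station A: 26.09 cm = 10.2717 in.
Difference: 10.2717 − 7.6600 = 2.61 in.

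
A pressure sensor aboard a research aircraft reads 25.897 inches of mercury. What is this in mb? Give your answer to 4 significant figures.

877.0 mb

1 inHg = 33.8639 mb, so 25.897 × 33.8639 = 877.0 mb.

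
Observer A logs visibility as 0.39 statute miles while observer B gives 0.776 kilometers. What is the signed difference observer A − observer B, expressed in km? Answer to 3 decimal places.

-0.148 km

observer A: 0.39 SM = 0.62764 km.
Difference: 0.62764 − 0.77600 = -0.148 km.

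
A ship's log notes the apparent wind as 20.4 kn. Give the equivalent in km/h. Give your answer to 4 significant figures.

1 kt = 1.852 km/h, so 20.4 × 1.852 = 37.78 km/h.

37.78 km/h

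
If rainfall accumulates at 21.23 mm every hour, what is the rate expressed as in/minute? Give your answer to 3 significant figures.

0.0139 in/minute

21.23 mm/hour × 0.0393701 in/mm × 0.0166667 hour/minute = 0.0139 in/minute.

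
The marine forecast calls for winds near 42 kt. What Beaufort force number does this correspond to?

Beaufort force 9

42 kt lies in the Beaufort 9 band (strong gale, 41–47 kt).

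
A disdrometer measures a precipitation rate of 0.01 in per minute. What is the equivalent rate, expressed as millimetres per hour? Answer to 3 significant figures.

15.2 mm/hour

0.01 in/minute × 25.4 mm/in × 60 minute/hour = 15.2 mm/hour.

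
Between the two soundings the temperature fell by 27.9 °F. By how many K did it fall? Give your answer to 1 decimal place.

15.5 K

A change of 1 °C equals a change of 1.8 °F: ΔK = 27.9 × 0.5556 = 15.5 K.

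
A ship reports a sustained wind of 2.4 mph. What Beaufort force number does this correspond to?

2.4 mph = 1.1 m/s, which is Beaufort 1 (light air, 0.3–1.5 m/s).

Beaufort force 1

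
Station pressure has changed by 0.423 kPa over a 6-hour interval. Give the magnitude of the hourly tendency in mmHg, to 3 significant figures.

0.423 kPa / 6 h × 7.50062 mmHg/kPa = 0.529 mmHg/h.

0.529 mmHg per hour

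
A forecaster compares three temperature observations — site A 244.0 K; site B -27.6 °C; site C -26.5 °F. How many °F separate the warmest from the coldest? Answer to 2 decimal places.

site A: 244.0 K = -29.150 °C.
site C: -26.5 °F = -32.500 °C.
Spread: (-27.600) − (-32.500) = 4.900 °C = 8.82 °F.

8.82 °F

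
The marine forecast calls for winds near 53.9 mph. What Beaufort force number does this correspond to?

53.9 mph = 24.1 m/s, which is Beaufort 9 (strong gale, 20.8–24.4 m/s).

Beaufort force 9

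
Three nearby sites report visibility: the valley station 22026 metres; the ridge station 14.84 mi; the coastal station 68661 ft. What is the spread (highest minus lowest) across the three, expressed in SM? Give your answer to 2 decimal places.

the valley station: 22026 m = 13.6863 SM.
the coastal station: 68661 ft = 13.0040 SM.
Spread: 14.8400 − 13.0040 = 1.84 SM.

1.84 SM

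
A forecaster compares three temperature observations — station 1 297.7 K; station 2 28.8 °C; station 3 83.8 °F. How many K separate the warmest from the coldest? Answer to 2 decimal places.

station 1: 297.7 K = 24.550 °C.
station 3: 83.8 °F = 28.778 °C.
Spread: 28.800 − 24.550 = 4.250 °C.

4.25 K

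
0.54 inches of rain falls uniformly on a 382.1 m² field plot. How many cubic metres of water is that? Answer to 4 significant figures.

Depth: 0.54 in × 25.4 = 13.716 mm.
1 mm over 1 m² is 1 L, so volume = 13.716 × 382.1 = 5240.8836 L = 5.241 m³.

5.241 cubic metres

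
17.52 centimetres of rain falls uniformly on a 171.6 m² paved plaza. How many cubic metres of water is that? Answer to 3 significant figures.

30.1 cubic metres

Depth: 17.52 cm × 10 = 175.2 mm.
1 mm over 1 m² is 1 L, so volume = 175.2 × 171.6 = 30064.32 L = 30.1 m³.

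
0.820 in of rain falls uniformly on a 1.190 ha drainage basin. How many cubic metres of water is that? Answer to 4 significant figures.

247.9 cubic metres

Depth: 0.820 in × 25.4 = 20.828 mm.
Area: 1.190 ha = 11900 m².
1 mm over 1 m² is 1 L, so volume = 20.828 × 11900 = 247853.2 L = 247.9 m³.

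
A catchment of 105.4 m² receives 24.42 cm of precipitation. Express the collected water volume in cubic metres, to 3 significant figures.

Depth: 24.42 cm × 10 = 244.2 mm.
1 mm over 1 m² is 1 L, so volume = 244.2 × 105.4 = 25738.68 L = 25.7 m³.

25.7 cubic metres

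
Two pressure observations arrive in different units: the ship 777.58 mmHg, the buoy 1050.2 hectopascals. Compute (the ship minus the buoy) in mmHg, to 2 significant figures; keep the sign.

the buoy: 1050.2 hPa = 787.71 mmHg.
Difference: 777.58 − 787.71 = -10 mmHg.

-10 mmHg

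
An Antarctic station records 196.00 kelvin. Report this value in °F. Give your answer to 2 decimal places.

-106.87 °F

First to °C: -77.15 °C.
Then to °F: -106.87 °F.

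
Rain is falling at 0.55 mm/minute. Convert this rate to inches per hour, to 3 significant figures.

0.55 mm/minute × 0.0393701 in/mm × 60 minute/hour = 1.30 in/hour.

1.30 in/hour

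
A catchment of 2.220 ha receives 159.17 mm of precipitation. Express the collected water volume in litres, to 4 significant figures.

Area: 2.220 ha = 22200 m².
1 mm over 1 m² is 1 L, so volume = 159.17 × 22200 = 3533574 L ≈ 3534000 L.

3534000 litres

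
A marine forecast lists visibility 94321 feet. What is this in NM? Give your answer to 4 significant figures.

1 ft = 0.000164579 nmi, so 94321 × 0.000164579 = 15.52 nmi.

15.52 nmi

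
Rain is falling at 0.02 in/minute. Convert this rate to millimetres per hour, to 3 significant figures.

30.5 mm/hour

0.02 in/minute × 25.4 mm/in × 60 minute/hour = 30.5 mm/hour.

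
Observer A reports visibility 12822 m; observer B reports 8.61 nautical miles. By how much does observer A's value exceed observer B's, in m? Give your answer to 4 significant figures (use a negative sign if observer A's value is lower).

-3124 m

observer B: 8.61 nmi = 15945.72 m.
Difference: 12822.00 − 15945.72 = -3124 m.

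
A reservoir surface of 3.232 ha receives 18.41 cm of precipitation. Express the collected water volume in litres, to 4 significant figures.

Depth: 18.41 cm × 10 = 184.1 mm.
Area: 3.232 ha = 32320 m².
1 mm over 1 m² is 1 L, so volume = 184.1 × 32320 = 5950112 L ≈ 5950000 L.

5950000 litres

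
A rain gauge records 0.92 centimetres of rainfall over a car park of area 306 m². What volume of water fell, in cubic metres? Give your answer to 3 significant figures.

2.82 cubic metres

Depth: 0.92 cm × 10 = 9.2 mm.
1 mm over 1 m² is 1 L, so volume = 9.2 × 306 = 2815.2 L = 2.82 m³.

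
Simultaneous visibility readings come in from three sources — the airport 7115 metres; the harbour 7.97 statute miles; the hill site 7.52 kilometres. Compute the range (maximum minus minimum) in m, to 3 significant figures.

5710 m

the harbour: 7.97 SM = 12826.47 m.
the hill site: 7.52 km = 7520.00 m.
Spread: 12826.47 − 7115.00 = 5710 m.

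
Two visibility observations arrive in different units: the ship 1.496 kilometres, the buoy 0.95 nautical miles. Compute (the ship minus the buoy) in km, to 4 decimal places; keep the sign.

the buoy: 0.95 nmi = 1.759400 km.
Difference: 1.496000 − 1.759400 = -0.2634 km.

-0.2634 km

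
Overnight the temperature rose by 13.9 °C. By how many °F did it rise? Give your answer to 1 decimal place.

Converting a difference, only the 9/5 scale factor applies: Δ°F = 13.9 × 1.8 = 25.0 °F.

25.0 °F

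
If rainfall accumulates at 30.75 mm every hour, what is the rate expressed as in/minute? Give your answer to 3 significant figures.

0.0202 in/minute

30.75 mm/hour × 0.0393701 in/mm × 0.0166667 hour/minute = 0.0202 in/minute.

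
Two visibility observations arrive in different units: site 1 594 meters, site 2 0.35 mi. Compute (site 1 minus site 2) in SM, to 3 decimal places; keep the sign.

site 1: 594 m = 0.36909 SM.
Difference: 0.36909 − 0.35000 = 0.019 SM.

0.019 SM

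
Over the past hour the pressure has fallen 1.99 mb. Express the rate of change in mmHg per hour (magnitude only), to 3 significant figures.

1.49 mmHg per hour

1.99 mb / 1 h × 0.750062 mmHg/mb = 1.49 mmHg/h.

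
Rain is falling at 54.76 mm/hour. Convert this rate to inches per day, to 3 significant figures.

51.7 in/day

54.76 mm/hour × 0.0393701 in/mm × 24 hour/day = 51.7 in/day.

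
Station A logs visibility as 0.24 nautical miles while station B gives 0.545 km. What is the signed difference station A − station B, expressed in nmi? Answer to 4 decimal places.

station B: 0.545 km = 0.294276 nmi.
Difference: 0.240000 − 0.294276 = -0.0543 nmi.

-0.0543 nmi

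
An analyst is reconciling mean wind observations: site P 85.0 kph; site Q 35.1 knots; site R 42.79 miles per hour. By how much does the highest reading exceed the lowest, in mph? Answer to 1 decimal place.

12.4 mph

site P: 85.0 km/h = 52.817 mph.
site Q: 35.1 kt = 40.392 mph.
Spread: 52.817 − 40.392 = 12.4 mph.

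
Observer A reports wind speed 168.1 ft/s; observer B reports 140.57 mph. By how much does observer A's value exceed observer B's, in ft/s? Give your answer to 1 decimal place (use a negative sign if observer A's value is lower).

observer B: 140.57 mph = 206.169 ft/s.
Difference: 168.100 − 206.169 = -38.1 ft/s.

-38.1 ft/s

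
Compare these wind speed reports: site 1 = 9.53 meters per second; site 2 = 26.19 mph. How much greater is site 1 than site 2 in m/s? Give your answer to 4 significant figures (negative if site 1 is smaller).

-2.178 m/s

site 2: 26.19 mph = 11.70798 m/s.
Difference: 9.53000 − 11.70798 = -2.178 m/s.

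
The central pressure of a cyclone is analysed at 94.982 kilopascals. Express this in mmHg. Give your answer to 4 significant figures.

1 kPa = 7.50062 mmHg, so 94.982 × 7.50062 = 712.4 mmHg.

712.4 mmHg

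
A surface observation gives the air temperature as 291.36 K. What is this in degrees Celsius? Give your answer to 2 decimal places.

°C = 291.36 − 273.15 = 18.21 °C.

18.21 °C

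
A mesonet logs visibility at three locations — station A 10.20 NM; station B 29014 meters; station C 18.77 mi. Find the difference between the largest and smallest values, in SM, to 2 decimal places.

station A: 10.20 nmi = 11.7380 SM.
station B: 29014 m = 18.0285 SM.
Spread: 18.7700 − 11.7380 = 7.03 SM.

7.03 SM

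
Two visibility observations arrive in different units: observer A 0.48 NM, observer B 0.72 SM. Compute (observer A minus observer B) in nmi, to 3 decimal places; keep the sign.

observer B: 0.72 SM = 0.62566 nmi.
Difference: 0.48000 − 0.62566 = -0.146 nmi.

-0.146 nmi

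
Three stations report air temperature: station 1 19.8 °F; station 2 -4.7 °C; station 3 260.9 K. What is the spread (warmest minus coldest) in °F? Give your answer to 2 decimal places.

13.59 °F

station 1: 19.8 °F = -6.778 °C.
station 3: 260.9 K = -12.250 °C.
Spread: (-4.700) − (-12.250) = 7.550 °C = 13.59 °F.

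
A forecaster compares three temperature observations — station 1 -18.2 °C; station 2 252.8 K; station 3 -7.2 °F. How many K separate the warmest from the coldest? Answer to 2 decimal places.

station 2: 252.8 K = -20.350 °C.
station 3: -7.2 °F = -21.778 °C.
Spread: (-18.200) − (-21.778) = 3.578 °C.

3.58 K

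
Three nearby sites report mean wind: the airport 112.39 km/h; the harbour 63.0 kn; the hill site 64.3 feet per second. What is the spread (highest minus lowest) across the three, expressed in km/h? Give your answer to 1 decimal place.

the harbour: 63.0 kt = 116.676 km/h.
the hill site: 64.3 ft/s = 70.555 km/h.
Spread: 116.676 − 70.555 = 46.1 km/h.

46.1 km/h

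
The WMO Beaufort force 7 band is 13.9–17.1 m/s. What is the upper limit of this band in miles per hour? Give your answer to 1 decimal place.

13.9–17.1 m/s × 2.237 = 31.1–38.3 mph.

38.3 mph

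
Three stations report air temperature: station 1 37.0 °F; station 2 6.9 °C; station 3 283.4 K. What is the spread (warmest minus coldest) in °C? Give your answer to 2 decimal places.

7.47 °C

station 1: 37.0 °F = 2.778 °C.
station 3: 283.4 K = 10.250 °C.
Spread: 10.250 − 2.778 = 7.472 °C.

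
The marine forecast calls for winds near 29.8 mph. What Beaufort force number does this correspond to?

Beaufort force 6

29.8 mph = 13.3 m/s, which is Beaufort 6 (strong breeze, 10.8–13.8 m/s).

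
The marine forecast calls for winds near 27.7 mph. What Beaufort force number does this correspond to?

27.7 mph = 12.4 m/s, which is Beaufort 6 (strong breeze, 10.8–13.8 m/s).

Beaufort force 6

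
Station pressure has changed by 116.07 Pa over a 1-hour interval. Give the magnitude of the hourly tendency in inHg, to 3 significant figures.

0.0343 inHg per hour

116.07 Pa / 1 h × 0.0002953 inHg/Pa = 0.0343 inHg/h.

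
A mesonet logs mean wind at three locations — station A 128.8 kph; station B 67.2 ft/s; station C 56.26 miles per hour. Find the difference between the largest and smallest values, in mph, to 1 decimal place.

34.2 mph

station A: 128.8 km/h = 80.033 mph.
station B: 67.2 ft/s = 45.818 mph.
Spread: 80.033 − 45.818 = 34.2 mph.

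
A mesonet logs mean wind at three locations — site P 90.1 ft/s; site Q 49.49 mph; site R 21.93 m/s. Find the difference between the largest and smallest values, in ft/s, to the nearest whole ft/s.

18 ft/s

site Q: 49.49 mph = 72.59 ft/s.
site R: 21.93 m/s = 71.95 ft/s.
Spread: 90.10 − 71.95 = 18 ft/s.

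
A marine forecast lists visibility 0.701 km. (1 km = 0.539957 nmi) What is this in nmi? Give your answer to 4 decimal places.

1 km = 0.539957 nmi, so 0.701 × 0.539957 = 0.3785 nmi.

0.3785 nmi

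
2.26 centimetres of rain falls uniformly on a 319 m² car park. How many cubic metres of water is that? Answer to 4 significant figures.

Depth: 2.26 cm × 10 = 22.6 mm.
1 mm over 1 m² is 1 L, so volume = 22.6 × 319 = 7209.4 L = 7.209 m³.

7.209 cubic metres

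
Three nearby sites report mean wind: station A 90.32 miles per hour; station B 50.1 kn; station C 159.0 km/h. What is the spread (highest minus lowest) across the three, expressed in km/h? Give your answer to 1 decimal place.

66.2 km/h

station A: 90.32 mph = 145.356 km/h.
station B: 50.1 kt = 92.785 km/h.
Spread: 159.000 − 92.785 = 66.2 km/h.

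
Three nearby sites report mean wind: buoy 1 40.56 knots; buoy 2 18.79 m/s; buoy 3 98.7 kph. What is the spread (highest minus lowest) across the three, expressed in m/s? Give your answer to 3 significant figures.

buoy 1: 40.56 kt = 20.8659 m/s.
buoy 3: 98.7 km/h = 27.4167 m/s.
Spread: 27.4167 − 18.7900 = 8.63 m/s.

8.63 m/s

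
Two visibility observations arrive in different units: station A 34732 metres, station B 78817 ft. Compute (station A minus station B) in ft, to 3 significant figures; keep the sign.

35100 ft

station A: 34732 m = 113950.13 ft.
Difference: 113950.13 − 78817.00 = 35100 ft.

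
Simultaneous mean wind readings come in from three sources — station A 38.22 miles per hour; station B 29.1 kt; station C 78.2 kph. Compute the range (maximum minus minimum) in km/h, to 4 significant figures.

station A: 38.22 mph = 61.5091 km/h.
station B: 29.1 kt = 53.8932 km/h.
Spread: 78.2000 − 53.8932 = 24.31 km/h.

24.31 km/h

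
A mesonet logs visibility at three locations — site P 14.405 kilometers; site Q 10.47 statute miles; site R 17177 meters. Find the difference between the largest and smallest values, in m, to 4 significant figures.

site P: 14.405 km = 14405.00 m.
site Q: 10.47 SM = 16849.83 m.
Spread: 17177.00 − 14405.00 = 2772 m.

2772 m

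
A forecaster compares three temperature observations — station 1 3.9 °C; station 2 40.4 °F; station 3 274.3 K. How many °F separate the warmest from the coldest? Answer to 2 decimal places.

6.33 °F

station 2: 40.4 °F = 4.667 °C.
station 3: 274.3 K = 1.150 °C.
Spread: 4.667 − 1.150 = 3.517 °C = 6.33 °F.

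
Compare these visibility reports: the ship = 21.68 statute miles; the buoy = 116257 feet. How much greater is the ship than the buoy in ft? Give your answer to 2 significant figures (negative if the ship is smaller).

-1800 ft

the ship: 21.68 SM = 114470.40 ft.
Difference: 114470.40 − 116257.00 = -1800 ft.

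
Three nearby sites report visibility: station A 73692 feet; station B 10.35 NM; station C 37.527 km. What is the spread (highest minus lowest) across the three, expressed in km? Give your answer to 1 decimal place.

station A: 73692 ft = 22.461 km.
station B: 10.35 nmi = 19.168 km.
Spread: 37.527 − 19.168 = 18.4 km.

18.4 km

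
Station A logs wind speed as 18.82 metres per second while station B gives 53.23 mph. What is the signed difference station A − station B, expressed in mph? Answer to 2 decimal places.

-11.13 mph

station A: 18.82 m/s = 42.0991 mph.
Difference: 42.0991 − 53.2300 = -11.13 mph.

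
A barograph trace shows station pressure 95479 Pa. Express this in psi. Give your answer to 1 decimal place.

1 Pa = 0.000145038 psi, so 95479 × 0.000145038 = 13.8 psi.

13.8 psi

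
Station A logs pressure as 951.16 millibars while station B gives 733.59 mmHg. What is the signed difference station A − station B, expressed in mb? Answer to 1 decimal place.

-26.9 mb

station B: 733.59 mmHg = 978.040 mb.
Difference: 951.160 − 978.040 = -26.9 mb.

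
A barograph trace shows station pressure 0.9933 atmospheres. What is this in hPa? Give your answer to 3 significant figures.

1 atm = 1013.25 hPa, so 0.9933 × 1013.25 = 1010 hPa.

1010 hPa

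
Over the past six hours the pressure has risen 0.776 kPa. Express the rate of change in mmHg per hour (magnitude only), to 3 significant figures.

0.970 mmHg per hour

0.776 kPa / 6 h × 7.50062 mmHg/kPa = 0.970 mmHg/h.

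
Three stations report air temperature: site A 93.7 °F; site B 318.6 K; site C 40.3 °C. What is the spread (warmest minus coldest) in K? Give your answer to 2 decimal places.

site A: 93.7 °F = 34.278 °C.
site B: 318.6 K = 45.450 °C.
Spread: 45.450 − 34.278 = 11.172 °C.

11.17 K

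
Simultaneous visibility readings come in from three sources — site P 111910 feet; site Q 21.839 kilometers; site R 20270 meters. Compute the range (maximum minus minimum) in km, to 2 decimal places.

site P: 111910 ft = 34.1102 km.
site R: 20270 m = 20.2700 km.
Spread: 34.1102 − 20.2700 = 13.84 km.

13.84 km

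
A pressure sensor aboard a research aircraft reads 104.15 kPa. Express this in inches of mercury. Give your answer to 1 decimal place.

30.8 inHg

1 kPa = 0.2953 inHg, so 104.15 × 0.2953 = 30.8 inHg.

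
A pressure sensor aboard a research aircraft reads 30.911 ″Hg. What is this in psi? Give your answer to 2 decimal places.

15.18 psi

1 inHg = 0.491154 psi, so 30.911 × 0.491154 = 15.18 psi.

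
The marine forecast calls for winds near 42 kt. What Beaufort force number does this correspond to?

42 kt lies in the Beaufort 9 band (strong gale, 41–47 kt).

Beaufort force 9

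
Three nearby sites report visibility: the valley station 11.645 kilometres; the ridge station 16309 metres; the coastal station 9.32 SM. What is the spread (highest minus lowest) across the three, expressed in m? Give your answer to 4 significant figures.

4664 m

the valley station: 11.645 km = 11645.00 m.
the coastal station: 9.32 SM = 14999.09 m.
Spread: 16309.00 − 11645.00 = 4664 m.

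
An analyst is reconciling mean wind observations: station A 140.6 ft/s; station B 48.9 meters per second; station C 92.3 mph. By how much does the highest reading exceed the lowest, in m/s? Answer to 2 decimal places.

station A: 140.6 ft/s = 42.8549 m/s.
station C: 92.3 mph = 41.2618 m/s.
Spread: 48.9000 − 41.2618 = 7.64 m/s.

7.64 m/s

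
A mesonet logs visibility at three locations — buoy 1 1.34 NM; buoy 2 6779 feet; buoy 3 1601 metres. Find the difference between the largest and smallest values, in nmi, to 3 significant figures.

0.476 nmi

buoy 2: 6779 ft = 1.11568 nmi.
buoy 3: 1601 m = 0.86447 nmi.
Spread: 1.34000 − 0.86447 = 0.476 nmi.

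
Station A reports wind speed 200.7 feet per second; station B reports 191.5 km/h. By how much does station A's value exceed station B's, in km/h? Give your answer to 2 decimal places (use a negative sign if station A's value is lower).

station A: 200.7 ft/s = 220.2241 km/h.
Difference: 220.2241 − 191.5000 = 28.72 km/h.

28.72 km/h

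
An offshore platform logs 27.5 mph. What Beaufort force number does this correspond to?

Beaufort force 6

27.5 mph = 12.3 m/s, which is Beaufort 6 (strong breeze, 10.8–13.8 m/s).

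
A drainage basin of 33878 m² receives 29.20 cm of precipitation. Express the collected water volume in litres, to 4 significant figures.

Depth: 29.20 cm × 10 = 292 mm.
1 mm over 1 m² is 1 L, so volume = 292 × 33878 = 9892376 L ≈ 9892000 L.

9892000 litres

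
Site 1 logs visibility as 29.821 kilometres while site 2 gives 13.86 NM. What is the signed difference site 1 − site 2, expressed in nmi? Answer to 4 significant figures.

2.242 nmi

site 1: 29.821 km = 16.10205 nmi.
Difference: 16.10205 − 13.86000 = 2.242 nmi.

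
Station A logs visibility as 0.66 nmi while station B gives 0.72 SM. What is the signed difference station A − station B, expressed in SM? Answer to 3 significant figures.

0.0395 SM

station A: 0.66 nmi = 0.759514 SM.
Difference: 0.759514 − 0.720000 = 0.0395 SM.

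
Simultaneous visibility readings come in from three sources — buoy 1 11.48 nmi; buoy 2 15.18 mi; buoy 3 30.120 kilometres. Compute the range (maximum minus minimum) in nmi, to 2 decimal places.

4.78 nmi

buoy 2: 15.18 SM = 13.1911 nmi.
buoy 3: 30.120 km = 16.2635 nmi.
Spread: 16.2635 − 11.4800 = 4.78 nmi.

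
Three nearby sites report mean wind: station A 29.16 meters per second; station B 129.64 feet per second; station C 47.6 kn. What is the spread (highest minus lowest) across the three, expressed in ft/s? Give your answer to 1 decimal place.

49.3 ft/s

station A: 29.16 m/s = 95.669 ft/s.
station C: 47.6 kt = 80.340 ft/s.
Spread: 129.640 − 80.340 = 49.3 ft/s.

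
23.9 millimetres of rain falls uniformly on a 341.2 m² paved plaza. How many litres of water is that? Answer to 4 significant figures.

8155 litres

1 mm over 1 m² is 1 L, so volume = 23.9 × 341.2 = 8154.68 L ≈ 8155 L.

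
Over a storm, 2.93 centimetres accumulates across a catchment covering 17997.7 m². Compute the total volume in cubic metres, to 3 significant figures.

Depth: 2.93 cm × 10 = 29.3 mm.
1 mm over 1 m² is 1 L, so volume = 29.3 × 17997.7 = 527332.61 L = 527 m³.

527 cubic metres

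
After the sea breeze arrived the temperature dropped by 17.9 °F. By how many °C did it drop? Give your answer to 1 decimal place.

9.9 °C

A change of 1 °C equals a change of 1.8 °F: Δ°C = 17.9 × 0.5556 = 9.9 °C.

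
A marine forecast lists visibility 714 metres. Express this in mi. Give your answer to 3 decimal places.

1 m = 0.000621371 SM, so 714 × 0.000621371 = 0.444 SM.

0.444 SM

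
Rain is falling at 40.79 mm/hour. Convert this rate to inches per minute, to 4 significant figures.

40.79 mm/hour × 0.0393701 in/mm × 0.0166667 hour/minute = 0.02677 in/minute.

0.02677 in/minute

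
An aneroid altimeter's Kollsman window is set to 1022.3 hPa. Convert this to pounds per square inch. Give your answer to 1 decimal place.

14.8 psi

1 hPa = 0.0145038 psi, so 1022.3 × 0.0145038 = 14.8 psi.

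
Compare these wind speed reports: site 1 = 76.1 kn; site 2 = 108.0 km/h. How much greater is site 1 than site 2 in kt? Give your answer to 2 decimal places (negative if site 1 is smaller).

17.78 kt

site 2: 108.0 km/h = 58.3153 kt.
Difference: 76.1000 − 58.3153 = 17.78 kt.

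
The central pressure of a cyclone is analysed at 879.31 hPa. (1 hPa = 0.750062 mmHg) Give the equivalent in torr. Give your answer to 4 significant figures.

659.5 mmHg

1 hPa = 0.750062 mmHg, so 879.31 × 0.750062 = 659.5 mmHg.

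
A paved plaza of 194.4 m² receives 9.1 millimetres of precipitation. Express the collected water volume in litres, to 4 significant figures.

1 mm over 1 m² is 1 L, so volume = 9.1 × 194.4 = 1769.04 L ≈ 1769 L.

1769 litres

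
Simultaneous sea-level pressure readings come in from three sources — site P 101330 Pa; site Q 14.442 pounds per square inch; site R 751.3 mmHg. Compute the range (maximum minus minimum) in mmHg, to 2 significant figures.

13 mmHg

site P: 101330 Pa = 760.04 mmHg.
site Q: 14.442 psi = 746.87 mmHg.
Spread: 760.04 − 746.87 = 13 mmHg.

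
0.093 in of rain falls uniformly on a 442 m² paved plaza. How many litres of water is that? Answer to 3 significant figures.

Depth: 0.093 in × 25.4 = 2.3622 mm.
1 mm over 1 m² is 1 L, so volume = 2.3622 × 442 = 1044.0924 L ≈ 1040 L.

1040 litres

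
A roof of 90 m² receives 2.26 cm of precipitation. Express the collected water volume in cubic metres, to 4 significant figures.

2.034 cubic metres

Depth: 2.26 cm × 10 = 22.6 mm.
1 mm over 1 m² is 1 L, so volume = 22.6 × 90 = 2034 L = 2.034 m³.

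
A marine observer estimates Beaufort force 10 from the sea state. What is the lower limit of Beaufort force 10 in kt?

48 kt

Beaufort 10 (storm) spans 48–55 knots.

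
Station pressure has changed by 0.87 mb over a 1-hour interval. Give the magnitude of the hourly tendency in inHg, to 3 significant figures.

0.87 mb / 1 h × 0.02953 inHg/mb = 0.0257 inHg/h.

0.0257 inHg per hour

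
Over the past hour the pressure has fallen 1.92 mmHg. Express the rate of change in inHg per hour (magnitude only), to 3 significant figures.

0.0756 inHg per hour

1.92 mmHg / 1 h × 0.0393701 inHg/mmHg = 0.0756 inHg/h.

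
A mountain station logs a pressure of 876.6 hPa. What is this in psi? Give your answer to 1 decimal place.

1 hPa = 0.0145038 psi, so 876.6 × 0.0145038 = 12.7 psi.

12.7 psi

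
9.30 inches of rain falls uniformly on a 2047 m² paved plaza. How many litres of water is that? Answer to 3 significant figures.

484000 litres

Depth: 9.30 in × 25.4 = 236.22 mm.
1 mm over 1 m² is 1 L, so volume = 236.22 × 2047 = 483542.34 L ≈ 484000 L.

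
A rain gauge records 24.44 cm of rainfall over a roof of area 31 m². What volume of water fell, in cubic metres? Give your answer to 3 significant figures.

Depth: 24.44 cm × 10 = 244.4 mm.
1 mm over 1 m² is 1 L, so volume = 244.4 × 31 = 7576.4 L = 7.58 m³.

7.58 cubic metres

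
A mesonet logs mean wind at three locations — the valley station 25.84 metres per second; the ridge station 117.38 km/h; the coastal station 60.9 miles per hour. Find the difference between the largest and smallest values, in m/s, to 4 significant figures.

the ridge station: 117.38 km/h = 32.60556 m/s.
the coastal station: 60.9 mph = 27.22474 m/s.
Spread: 32.60556 − 25.84000 = 6.766 m/s.

6.766 m/s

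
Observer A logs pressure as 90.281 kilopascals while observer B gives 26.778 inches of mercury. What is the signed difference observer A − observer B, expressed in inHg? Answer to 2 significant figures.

-0.12 inHg

observer A: 90.281 kPa = 26.6600 inHg.
Difference: 26.6600 − 26.7780 = -0.12 inHg.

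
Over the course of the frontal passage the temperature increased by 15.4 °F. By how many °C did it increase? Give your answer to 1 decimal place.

A change of 1 °C equals a change of 1.8 °F: Δ°C = 15.4 × 0.5556 = 8.6 °C.

8.6 °C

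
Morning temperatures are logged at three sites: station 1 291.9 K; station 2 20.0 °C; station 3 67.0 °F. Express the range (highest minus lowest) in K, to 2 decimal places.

station 1: 291.9 K = 18.750 °C.
station 3: 67.0 °F = 19.444 °C.
Spread: 20.000 − 18.750 = 1.250 °C.

1.25 K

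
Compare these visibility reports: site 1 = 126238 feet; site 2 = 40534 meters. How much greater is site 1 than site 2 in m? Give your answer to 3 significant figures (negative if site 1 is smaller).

-2060 m

site 1: 126238 ft = 38477.34 m.
Difference: 38477.34 − 40534.00 = -2060 m.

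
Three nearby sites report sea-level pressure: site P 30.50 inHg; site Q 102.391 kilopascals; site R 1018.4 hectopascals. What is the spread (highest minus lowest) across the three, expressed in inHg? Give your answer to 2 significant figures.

site Q: 102.391 kPa = 30.2360 inHg.
site R: 1018.4 hPa = 30.0733 inHg.
Spread: 30.5000 − 30.0733 = 0.43 inHg.

0.43 inHg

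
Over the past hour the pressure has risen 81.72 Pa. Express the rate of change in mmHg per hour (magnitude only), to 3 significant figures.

81.72 Pa / 1 h × 0.00750062 mmHg/Pa = 0.613 mmHg/h.

0.613 mmHg per hour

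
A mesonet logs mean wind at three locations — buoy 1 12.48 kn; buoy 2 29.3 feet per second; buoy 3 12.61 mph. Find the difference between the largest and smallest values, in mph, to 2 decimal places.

buoy 1: 12.48 kt = 14.3617 mph.
buoy 2: 29.3 ft/s = 19.9773 mph.
Spread: 19.9773 − 12.6100 = 7.37 mph.

7.37 mph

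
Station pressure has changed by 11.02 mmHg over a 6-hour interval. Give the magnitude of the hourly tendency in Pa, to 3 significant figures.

245 Pa per hour

11.02 mmHg / 6 h × 133.322 Pa/mmHg = 245 Pa/h.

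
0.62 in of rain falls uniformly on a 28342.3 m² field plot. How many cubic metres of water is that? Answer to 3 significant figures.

446 cubic metres

Depth: 0.62 in × 25.4 = 15.748 mm.
1 mm over 1 m² is 1 L, so volume = 15.748 × 28342.3 = 446334.54 L = 446 m³.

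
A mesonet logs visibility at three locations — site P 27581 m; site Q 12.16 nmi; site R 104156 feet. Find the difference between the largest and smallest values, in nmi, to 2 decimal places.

4.98 nmi

site P: 27581 m = 14.8925 nmi.
site R: 104156 ft = 17.1419 nmi.
Spread: 17.1419 − 12.1600 = 4.98 nmi.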